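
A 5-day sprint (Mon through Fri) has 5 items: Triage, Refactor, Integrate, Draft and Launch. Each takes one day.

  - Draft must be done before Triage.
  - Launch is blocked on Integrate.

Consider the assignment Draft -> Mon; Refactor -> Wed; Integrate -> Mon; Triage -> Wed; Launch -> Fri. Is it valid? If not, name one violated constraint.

Yes, all constraints hold

Launch is blocked on Integrate — holds.
Draft must be done before Triage — holds.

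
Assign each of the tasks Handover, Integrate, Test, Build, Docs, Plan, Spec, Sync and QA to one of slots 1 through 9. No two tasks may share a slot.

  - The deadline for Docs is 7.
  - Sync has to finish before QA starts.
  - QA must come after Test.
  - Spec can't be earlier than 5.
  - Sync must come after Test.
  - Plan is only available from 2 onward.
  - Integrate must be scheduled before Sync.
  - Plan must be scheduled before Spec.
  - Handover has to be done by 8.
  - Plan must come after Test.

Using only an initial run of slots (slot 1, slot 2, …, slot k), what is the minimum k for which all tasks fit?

The precedence chain requires at least 3 distinct slots.
With at most 1 per slot and 9 tasks, at least 9 slots are needed.
Spec can't be placed before 5, so the schedule must run through at least slot 5.
9 works (last occupied slot: 9): for example Handover -> 4, Plan -> 3, Test -> 2, QA -> 8, Integrate -> 6, Sync -> 7, Spec -> 5, Docs -> 1, Build -> 9.

9 slots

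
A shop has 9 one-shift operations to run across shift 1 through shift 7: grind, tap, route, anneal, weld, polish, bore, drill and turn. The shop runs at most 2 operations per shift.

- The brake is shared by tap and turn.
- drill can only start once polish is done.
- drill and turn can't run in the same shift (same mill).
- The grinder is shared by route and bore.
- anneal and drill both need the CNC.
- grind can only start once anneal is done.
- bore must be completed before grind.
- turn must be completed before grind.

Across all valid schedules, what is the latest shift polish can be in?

shift 6

Downstream work caps polish at shift 6.
polish at shift 6 is achievable: anneal -> shift 1; route -> shift 2; polish -> shift 6; tap -> shift 3; drill -> shift 7; turn -> shift 2; grind -> shift 3; weld -> shift 4; bore -> shift 1.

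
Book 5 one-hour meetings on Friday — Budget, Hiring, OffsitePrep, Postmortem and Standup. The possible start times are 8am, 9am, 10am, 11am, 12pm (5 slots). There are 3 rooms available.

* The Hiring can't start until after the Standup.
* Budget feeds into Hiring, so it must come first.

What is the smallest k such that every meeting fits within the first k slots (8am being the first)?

The precedence chain requires at least 2 distinct slots.
With at most 3 per slot and 5 meetings, at least 2 slots are needed.
2 works (last occupied slot: 9am): for example Budget -> 8am, OffsitePrep -> 8am, Hiring -> 9am, Postmortem -> 9am, Standup -> 8am.

2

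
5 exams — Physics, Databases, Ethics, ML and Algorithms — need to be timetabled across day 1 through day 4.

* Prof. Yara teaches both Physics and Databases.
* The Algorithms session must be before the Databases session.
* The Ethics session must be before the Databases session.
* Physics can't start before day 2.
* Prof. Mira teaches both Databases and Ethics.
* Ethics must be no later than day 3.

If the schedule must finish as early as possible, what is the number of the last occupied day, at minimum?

The precedence chain requires at least 2 distinct days.
Could 2 days be enough, i.e. nothing placed later than day 2? No: Physics's window within 2 days is {day 2}; Ethics's window within 2 days is {day 1, day 2}; Databases must come after Ethics (at day 1 or later) → {day 2}; Databases can't share with Physics (day 2) → nothing is left.
So 2 days is not enough.
3 works (last occupied day: day 3): for example Physics=day 2; Databases=day 3; Ethics=day 1; ML=day 1; Algorithms=day 1.

day 3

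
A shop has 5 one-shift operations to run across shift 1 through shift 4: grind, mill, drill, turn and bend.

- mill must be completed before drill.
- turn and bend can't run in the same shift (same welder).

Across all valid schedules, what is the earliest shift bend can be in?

bend at shift 1 is achievable: mill=shift 1, bend=shift 1, grind=shift 1, drill=shift 2, turn=shift 2.

shift 1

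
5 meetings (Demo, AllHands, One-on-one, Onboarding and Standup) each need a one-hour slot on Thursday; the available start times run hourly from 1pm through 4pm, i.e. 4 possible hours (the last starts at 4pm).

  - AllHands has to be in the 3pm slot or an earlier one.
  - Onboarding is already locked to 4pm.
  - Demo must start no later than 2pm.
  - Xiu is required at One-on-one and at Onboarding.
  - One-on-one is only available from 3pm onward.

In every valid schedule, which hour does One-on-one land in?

One-on-one's window is 3pm–4pm.
Onboarding is fixed at 4pm, and One-on-one can't share a hour with Onboarding.
So One-on-one must be 3pm.

3pm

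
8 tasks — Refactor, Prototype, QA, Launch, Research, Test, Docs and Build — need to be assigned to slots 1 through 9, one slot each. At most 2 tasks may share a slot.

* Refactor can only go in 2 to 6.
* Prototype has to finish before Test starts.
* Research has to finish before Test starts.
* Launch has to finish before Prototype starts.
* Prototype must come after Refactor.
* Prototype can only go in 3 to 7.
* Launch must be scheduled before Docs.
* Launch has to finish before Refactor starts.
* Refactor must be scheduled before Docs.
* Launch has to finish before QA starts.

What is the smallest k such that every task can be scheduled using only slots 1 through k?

The precedence chain requires at least 4 distinct slots.
With at most 2 per slot and 8 tasks, at least 4 slots are needed.
4 works (last occupied slot: 4): for example Launch in 1, Test in 4, Prototype in 3, Docs in 3, Research in 1, Build in 4, Refactor in 2, QA in 2.

4 slots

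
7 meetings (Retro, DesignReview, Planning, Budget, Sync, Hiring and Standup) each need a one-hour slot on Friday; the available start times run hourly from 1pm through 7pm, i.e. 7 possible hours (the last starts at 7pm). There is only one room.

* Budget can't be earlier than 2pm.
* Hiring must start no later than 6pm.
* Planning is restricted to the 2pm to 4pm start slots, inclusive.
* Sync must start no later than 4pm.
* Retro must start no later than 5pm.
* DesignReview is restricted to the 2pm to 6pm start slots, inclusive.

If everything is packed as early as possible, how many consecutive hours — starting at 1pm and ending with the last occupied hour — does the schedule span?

7 hours

With at most 1 per hour and 7 meetings, at least 7 hours are needed.
DesignReview can't be placed before 2pm — that is hour 2 counting from 1pm — so the schedule must run through at least 2 hours.
7 works (last occupied hour: 7pm): for example Planning=2pm, Standup=7pm, DesignReview=4pm, Hiring=6pm, Retro=3pm, Sync=1pm, Budget=5pm.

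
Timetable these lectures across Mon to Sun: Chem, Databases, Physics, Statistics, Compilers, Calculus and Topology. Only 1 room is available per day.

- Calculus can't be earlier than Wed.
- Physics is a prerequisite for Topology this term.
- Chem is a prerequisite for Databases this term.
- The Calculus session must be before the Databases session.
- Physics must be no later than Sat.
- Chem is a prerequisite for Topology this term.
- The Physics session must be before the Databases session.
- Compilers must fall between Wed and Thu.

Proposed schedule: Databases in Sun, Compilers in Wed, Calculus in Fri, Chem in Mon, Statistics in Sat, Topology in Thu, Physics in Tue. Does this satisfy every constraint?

Valid

The Calculus session must be before the Databases session — holds.
Compilers must fall between Wed and Thu — holds.
Physics must be no later than Sat — holds.
Only 1 room is available per day — holds.
Chem is a prerequisite for Databases this term — holds.
The Physics session must be before the Databases session — holds.
Chem is a prerequisite for Topology this term — holds.
Calculus can't be earlier than Wed — holds.
Physics is a prerequisite for Topology this term — holds.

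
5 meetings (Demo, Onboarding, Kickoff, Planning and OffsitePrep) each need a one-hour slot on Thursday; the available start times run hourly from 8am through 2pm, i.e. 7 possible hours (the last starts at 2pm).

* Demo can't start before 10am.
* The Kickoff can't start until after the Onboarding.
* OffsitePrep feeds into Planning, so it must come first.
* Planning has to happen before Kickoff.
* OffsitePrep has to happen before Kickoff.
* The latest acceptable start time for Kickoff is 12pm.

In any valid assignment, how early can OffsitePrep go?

8am

Downstream work caps OffsitePrep at 10am.
OffsitePrep at 8am is achievable: OffsitePrep in 8am; Planning in 9am; Demo in 10am; Kickoff in 10am; Onboarding in 8am.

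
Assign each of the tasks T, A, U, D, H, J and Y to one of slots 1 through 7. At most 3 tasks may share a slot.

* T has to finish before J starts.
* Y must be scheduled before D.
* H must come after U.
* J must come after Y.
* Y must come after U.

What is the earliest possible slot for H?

Precedence pushes H to at least 2.
H at 2 is achievable: U -> 1; H -> 2; T -> 1; A -> 1; J -> 3; Y -> 2; D -> 3.

2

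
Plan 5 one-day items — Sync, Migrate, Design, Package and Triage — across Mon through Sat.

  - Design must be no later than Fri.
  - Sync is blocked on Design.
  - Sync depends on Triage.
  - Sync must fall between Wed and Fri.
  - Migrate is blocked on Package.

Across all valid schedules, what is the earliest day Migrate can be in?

Tue

Precedence pushes Migrate to at least Tue.
Migrate at Tue is achievable: Sync=Wed, Design=Mon, Triage=Mon, Migrate=Tue, Package=Mon.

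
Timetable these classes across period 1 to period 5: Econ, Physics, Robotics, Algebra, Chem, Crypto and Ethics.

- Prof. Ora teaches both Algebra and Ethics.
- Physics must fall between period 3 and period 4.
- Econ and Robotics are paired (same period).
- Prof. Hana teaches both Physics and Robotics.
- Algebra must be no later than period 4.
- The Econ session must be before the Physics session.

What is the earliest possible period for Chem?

period 1

Chem at period 1 is achievable: Crypto -> period 1, Physics -> period 3, Chem -> period 1, Ethics -> period 2, Algebra -> period 1, Econ -> period 1, Robotics -> period 1.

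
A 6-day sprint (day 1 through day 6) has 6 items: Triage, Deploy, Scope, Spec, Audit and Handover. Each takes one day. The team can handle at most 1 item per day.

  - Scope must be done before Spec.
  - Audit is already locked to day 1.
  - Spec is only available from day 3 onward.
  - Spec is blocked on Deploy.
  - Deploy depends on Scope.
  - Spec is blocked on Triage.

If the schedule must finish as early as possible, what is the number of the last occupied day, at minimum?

day 6

The precedence chain requires at least 3 distinct days.
With at most 1 per day and 6 tasks, at least 6 days are needed.
6 works (last occupied day: day 6): for example Spec -> day 5; Audit -> day 1; Triage -> day 4; Deploy -> day 3; Handover -> day 6; Scope -> day 2.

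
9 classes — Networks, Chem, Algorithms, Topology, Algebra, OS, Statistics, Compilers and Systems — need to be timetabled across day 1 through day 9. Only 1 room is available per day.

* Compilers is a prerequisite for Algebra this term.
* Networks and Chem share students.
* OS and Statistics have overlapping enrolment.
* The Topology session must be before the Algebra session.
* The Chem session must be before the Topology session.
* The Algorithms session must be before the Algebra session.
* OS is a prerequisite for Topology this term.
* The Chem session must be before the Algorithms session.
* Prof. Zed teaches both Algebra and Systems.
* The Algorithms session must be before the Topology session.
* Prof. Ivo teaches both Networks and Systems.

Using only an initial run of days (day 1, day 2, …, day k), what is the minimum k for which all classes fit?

9

The precedence chain requires at least 4 distinct days.
With at most 1 per day and 9 classes, at least 9 days are needed.
9 works (last occupied day: day 9): for example Compilers=day 5; Algebra=day 6; Networks=day 7; Chem=day 1; OS=day 3; Topology=day 4; Statistics=day 8; Systems=day 9; Algorithms=day 2.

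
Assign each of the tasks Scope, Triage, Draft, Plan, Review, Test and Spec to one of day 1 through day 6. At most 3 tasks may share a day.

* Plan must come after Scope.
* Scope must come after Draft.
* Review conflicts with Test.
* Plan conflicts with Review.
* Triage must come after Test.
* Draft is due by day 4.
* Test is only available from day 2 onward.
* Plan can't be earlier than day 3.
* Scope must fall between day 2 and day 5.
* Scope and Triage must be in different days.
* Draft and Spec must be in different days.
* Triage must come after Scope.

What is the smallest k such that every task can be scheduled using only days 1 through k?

The precedence chain requires at least 3 distinct days.
With at most 3 per day and 7 tasks, at least 3 days are needed.
3 works (last occupied day: day 3): for example Review in day 1, Test in day 2, Draft in day 1, Triage in day 3, Spec in day 2, Plan in day 3, Scope in day 2.

3 days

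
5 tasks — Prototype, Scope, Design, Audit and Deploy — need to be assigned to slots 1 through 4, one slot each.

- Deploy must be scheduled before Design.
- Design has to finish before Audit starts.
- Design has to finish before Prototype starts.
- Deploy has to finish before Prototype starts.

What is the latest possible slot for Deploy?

2

Downstream work caps Deploy at 2.
Deploy at 2 is achievable: Audit -> 4, Prototype -> 4, Scope -> 1, Deploy -> 2, Design -> 3.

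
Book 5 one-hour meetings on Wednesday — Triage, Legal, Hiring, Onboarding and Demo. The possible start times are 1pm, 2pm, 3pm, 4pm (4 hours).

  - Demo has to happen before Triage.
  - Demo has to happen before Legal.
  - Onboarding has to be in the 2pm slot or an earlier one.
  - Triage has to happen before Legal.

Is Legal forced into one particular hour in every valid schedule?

No

Legal can be 3pm (e.g. Triage in 2pm; Onboarding in 1pm; Legal in 3pm; Demo in 1pm; Hiring in 1pm) or 4pm (e.g. Onboarding in 1pm; Hiring in 1pm; Demo in 1pm; Legal in 4pm; Triage in 2pm).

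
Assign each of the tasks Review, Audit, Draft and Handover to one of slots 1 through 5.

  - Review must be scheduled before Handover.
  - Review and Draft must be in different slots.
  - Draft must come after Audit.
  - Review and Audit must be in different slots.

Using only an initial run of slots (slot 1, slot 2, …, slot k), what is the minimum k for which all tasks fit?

3

The precedence chain requires at least 2 distinct slots.
Could 2 slots be enough, i.e. nothing placed later than 2? No: Draft must come after Audit (at 1 or later) → {2}; Audit must come before Draft (at 2 or earlier) → {1}; Handover must come after Review (at 1 or later) → {2}; Review must come before Handover (at 2 or earlier) → {1}; Audit can't share with Review (1) → nothing is left.
So 2 slots is not enough.
3 works (last occupied slot: 3): for example Review in 1, Audit in 2, Handover in 2, Draft in 3.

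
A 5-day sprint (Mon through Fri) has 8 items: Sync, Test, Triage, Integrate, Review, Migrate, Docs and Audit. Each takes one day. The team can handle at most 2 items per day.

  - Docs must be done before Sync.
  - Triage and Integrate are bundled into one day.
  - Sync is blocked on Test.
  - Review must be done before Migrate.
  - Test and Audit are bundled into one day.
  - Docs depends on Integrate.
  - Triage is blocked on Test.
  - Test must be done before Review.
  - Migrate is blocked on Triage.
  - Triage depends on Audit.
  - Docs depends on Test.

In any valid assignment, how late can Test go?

Tue

Downstream work caps Test at Tue.
Test at Tue is achievable: Audit -> Tue; Migrate -> Fri; Review -> Thu; Triage -> Wed; Test -> Tue; Sync -> Fri; Docs -> Thu; Integrate -> Wed.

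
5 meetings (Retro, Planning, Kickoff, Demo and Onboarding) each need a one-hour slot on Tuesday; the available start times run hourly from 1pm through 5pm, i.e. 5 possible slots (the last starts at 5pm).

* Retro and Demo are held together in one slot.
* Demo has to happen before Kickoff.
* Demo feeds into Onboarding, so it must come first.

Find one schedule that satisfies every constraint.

Demo=1pm; Kickoff=2pm; Onboarding=2pm; Retro=1pm; Planning=1pm

Checking: Demo(1pm) before Kickoff(2pm); Demo(1pm) before Onboarding(2pm); Retro = Demo = 1pm.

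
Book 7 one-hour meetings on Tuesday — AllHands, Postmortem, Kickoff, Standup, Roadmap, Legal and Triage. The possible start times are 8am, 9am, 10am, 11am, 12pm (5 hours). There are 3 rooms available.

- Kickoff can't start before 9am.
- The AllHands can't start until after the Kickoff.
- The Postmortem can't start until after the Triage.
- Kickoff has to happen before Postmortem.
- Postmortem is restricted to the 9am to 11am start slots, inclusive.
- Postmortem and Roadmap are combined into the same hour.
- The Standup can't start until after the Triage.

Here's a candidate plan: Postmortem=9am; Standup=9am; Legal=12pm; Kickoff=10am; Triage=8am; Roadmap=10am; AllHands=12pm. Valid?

Invalid. Kickoff has to happen before Postmortem.

The Postmortem can't start until after the Triage — holds.
Postmortem and Roadmap are combined into the same hour — violated.
The Standup can't start until after the Triage — holds.
The AllHands can't start until after the Kickoff — holds.
Kickoff can't start before 9am — holds.
Postmortem is restricted to the 9am to 11am start slots, inclusive — holds.
Kickoff has to happen before Postmortem — violated.
There are 3 rooms available — holds.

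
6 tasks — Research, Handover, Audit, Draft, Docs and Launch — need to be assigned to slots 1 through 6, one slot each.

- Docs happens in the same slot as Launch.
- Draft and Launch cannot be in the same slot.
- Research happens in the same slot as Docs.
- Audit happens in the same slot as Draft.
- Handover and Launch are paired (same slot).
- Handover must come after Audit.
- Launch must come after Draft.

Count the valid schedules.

Splitting on Research: it can be 2 (1), 3 (2), 4 (3), 5 (4), 6 (5). Listing each branch's schedules as (Handover, Audit, Draft, Docs, Launch):
Research=2: (2,1,1,2,2) — 1.
Research=3: (3,1,1,3,3) (3,2,2,3,3) — 2.
Research=4: (4,1,1,4,4) (4,2,2,4,4) (4,3,3,4,4) — 3.
Research=5: (5,1,1,5,5) (5,2,2,5,5) (5,3,3,5,5) (5,4,4,5,5) — 4.
Research=6: (6,1,1,6,6) (6,2,2,6,6) (6,3,3,6,6) (6,4,4,6,6) (6,5,5,6,6) — 5.
Summing: 1 + 2 + 3 + 4 + 5 = 15.

15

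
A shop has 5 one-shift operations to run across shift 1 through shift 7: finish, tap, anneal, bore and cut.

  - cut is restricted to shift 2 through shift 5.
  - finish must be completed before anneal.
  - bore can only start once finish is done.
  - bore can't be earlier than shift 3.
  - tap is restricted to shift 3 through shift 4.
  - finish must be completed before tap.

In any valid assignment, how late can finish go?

shift 3

Downstream work caps finish at shift 3.
finish at shift 3 is achievable: bore in shift 4, anneal in shift 4, finish in shift 3, tap in shift 4, cut in shift 2.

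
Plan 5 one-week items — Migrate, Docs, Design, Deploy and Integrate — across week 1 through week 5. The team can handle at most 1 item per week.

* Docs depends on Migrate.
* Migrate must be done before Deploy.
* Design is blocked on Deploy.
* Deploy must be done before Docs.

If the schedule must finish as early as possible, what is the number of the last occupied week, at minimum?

week 5

The precedence chain requires at least 3 distinct weeks.
With at most 1 per week and 5 tasks, at least 5 weeks are needed.
5 works (last occupied week: week 5): for example Migrate -> week 1; Design -> week 4; Integrate -> week 5; Deploy -> week 2; Docs -> week 3.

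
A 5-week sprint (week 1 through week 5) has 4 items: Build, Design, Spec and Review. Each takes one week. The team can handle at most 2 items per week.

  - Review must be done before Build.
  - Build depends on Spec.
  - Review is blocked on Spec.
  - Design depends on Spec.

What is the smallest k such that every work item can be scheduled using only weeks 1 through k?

3 weeks

The precedence chain requires at least 3 distinct weeks.
With at most 2 per week and 4 work items, at least 2 weeks are needed.
3 works (last occupied week: week 3): for example Spec -> week 1; Design -> week 2; Build -> week 3; Review -> week 2.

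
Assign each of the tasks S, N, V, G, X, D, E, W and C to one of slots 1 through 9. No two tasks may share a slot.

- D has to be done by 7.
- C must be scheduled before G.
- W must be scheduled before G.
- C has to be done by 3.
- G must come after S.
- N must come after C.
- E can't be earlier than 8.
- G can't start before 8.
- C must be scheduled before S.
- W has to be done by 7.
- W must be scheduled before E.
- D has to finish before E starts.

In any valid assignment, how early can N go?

2

Precedence pushes N to at least 2.
N at 2 is achievable: C -> 1; D -> 4; X -> 7; V -> 6; E -> 9; W -> 3; G -> 8; S -> 5; N -> 2.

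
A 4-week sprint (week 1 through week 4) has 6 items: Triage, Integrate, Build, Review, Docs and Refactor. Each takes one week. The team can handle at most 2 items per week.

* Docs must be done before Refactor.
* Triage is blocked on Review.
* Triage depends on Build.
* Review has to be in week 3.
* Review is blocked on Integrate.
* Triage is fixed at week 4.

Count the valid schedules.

24

Splitting on Integrate: it can be week 1 (12), week 2 (12). Listing each branch's schedules as (Triage, Build, Review, Docs, Refactor) by week number:
Integrate=week 1: (4,1,3,2,3) (4,1,3,2,4) (4,1,3,3,4) (4,2,3,1,2) (4,2,3,1,3) (4,2,3,1,4) (4,2,3,2,3) (4,2,3,2,4) (4,2,3,3,4) (4,3,3,1,2) (4,3,3,1,4) (4,3,3,2,4) — 12.
Integrate=week 2: (4,1,3,1,2) (4,1,3,1,3) (4,1,3,1,4) (4,1,3,2,3) (4,1,3,2,4) (4,1,3,3,4) (4,2,3,1,3) (4,2,3,1,4) (4,2,3,3,4) (4,3,3,1,2) (4,3,3,1,4) (4,3,3,2,4) — 12.
Summing: 12 + 12 = 24.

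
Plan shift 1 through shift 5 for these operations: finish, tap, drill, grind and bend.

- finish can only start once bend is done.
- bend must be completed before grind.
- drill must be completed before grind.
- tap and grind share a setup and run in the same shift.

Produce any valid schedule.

bend=shift 1, grind=shift 2, tap=shift 2, finish=shift 2, drill=shift 1

Checking: bend(shift 1) before grind(shift 2); bend(shift 1) before finish(shift 2); drill(shift 1) before grind(shift 2); tap = grind = shift 2.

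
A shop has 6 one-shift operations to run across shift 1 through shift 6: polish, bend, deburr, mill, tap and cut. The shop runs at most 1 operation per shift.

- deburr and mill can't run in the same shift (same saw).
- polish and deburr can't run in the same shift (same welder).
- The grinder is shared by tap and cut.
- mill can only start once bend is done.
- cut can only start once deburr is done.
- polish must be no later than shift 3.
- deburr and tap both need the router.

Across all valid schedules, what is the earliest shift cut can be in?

shift 2

Precedence pushes cut to at least shift 2.
cut at shift 2 is achievable: deburr=shift 1; tap=shift 6; mill=shift 5; cut=shift 2; polish=shift 3; bend=shift 4.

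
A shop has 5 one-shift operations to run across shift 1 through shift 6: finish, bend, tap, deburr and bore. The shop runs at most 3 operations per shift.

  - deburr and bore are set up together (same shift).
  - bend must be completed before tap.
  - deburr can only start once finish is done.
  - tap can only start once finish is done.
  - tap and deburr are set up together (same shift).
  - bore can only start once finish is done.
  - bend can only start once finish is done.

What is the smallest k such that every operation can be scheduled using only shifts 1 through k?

The precedence chain requires at least 3 distinct shifts.
With at most 3 per shift and 5 operations, at least 2 shifts are needed.
3 works (last occupied shift: shift 3): for example deburr -> shift 3, bore -> shift 3, tap -> shift 3, bend -> shift 2, finish -> shift 1.

3 shifts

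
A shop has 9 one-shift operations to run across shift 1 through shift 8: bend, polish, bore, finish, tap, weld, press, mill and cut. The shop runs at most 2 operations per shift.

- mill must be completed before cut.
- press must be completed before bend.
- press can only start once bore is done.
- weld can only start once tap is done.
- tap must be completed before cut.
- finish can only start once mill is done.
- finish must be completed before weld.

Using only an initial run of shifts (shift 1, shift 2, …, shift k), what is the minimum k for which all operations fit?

The precedence chain requires at least 3 distinct shifts.
With at most 2 per shift and 9 operations, at least 5 shifts are needed.
5 works (last occupied shift: shift 5): for example mill=shift 1, cut=shift 4, press=shift 3, polish=shift 5, tap=shift 1, weld=shift 3, bend=shift 4, finish=shift 2, bore=shift 2.

5 shifts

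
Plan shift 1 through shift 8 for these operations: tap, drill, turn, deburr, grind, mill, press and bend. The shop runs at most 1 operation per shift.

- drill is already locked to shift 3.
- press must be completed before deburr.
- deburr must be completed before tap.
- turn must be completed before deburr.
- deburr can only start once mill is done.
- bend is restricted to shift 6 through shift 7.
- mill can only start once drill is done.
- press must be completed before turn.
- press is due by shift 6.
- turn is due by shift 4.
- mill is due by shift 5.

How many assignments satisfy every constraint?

Splitting on tap: it can be shift 6 (1), shift 7 (1), shift 8 (10). Listing each branch's schedules as (drill, turn, deburr, grind, mill, press, bend) by shift number:
tap=shift 6: (3,2,5,8,4,1,7) — 1.
tap=shift 7: (3,2,5,8,4,1,6) — 1.
tap=shift 8: (3,2,5,6,4,1,7) (3,2,5,7,4,1,6) (3,2,6,4,5,1,7) (3,2,6,5,4,1,7) (3,2,7,4,5,1,6) (3,2,7,5,4,1,6) (3,4,6,1,5,2,7) (3,4,6,2,5,1,7) (3,4,7,1,5,2,6) (3,4,7,2,5,1,6) — 10.
Summing: 1 + 1 + 10 = 12.

12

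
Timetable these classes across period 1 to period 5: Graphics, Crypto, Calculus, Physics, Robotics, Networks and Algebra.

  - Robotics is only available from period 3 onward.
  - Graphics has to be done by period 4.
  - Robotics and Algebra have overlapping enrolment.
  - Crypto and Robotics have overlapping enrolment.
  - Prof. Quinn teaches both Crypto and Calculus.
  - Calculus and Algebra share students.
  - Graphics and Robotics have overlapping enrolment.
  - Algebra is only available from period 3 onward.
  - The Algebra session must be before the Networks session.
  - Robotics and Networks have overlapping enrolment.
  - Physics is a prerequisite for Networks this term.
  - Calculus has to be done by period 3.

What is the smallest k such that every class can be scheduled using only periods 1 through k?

5 periods

The precedence chain requires at least 2 distinct periods.
Propagating the time windows through the other constraints, Networks can't land before period 4, so the schedule must run through at least period 4.
Could 4 periods be enough, i.e. nothing placed later than period 4? No: Robotics's window within 4 periods is {period 3, period 4}; Algebra's window within 4 periods is {period 3, period 4}; Networks must come after Physics (at period 1 or later) → {period 2, period 3, period 4}; Networks must come after Algebra (at period 3 or later) → {period 4}; Algebra must come before Networks (at period 4 or earlier) → {period 3}; Robotics can't share with Algebra (period 3) → {period 4}; Networks can't share with Robotics (period 4) → nothing is left.
So 4 periods is not enough.
5 works (last occupied period: period 5): for example Robotics=period 4, Physics=period 1, Algebra=period 3, Calculus=period 1, Graphics=period 1, Networks=period 5, Crypto=period 2.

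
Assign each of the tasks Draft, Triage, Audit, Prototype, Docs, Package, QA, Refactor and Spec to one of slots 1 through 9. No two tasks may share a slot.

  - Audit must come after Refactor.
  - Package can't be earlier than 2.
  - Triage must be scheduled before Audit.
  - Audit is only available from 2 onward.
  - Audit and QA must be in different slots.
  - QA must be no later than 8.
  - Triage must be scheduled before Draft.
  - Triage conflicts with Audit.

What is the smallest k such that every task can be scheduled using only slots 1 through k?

9 slots

The precedence chain requires at least 2 distinct slots.
With at most 1 per slot and 9 tasks, at least 9 slots are needed.
9 works (last occupied slot: 9): for example Triage=1; Audit=3; Package=4; QA=5; Draft=6; Prototype=7; Docs=8; Refactor=2; Spec=9.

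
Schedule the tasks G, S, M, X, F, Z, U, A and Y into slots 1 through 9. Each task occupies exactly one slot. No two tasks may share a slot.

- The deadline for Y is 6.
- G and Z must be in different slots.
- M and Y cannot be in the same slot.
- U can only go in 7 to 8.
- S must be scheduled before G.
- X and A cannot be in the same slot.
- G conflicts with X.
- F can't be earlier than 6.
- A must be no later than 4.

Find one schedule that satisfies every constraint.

G=4; F=6; A=1; M=5; S=3; U=7; X=8; Y=2; Z=9

Checking: S(3) before G(4); G(4) != Z(9); X(8) != A(1); G(4) != X(8); M(5) != Y(2); F=6 in [6,9]; U=7 in [7,8]; Y=2 in [1,6]; A=1 in [1,4]; max 1 per slot (cap 1).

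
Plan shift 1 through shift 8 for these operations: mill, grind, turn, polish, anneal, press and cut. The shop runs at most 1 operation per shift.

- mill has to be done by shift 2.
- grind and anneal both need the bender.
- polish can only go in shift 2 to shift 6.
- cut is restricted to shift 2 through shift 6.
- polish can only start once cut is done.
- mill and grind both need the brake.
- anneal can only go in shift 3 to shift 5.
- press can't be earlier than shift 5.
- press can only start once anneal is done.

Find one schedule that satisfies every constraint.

grind in shift 6; cut in shift 2; anneal in shift 3; press in shift 5; turn in shift 7; mill in shift 1; polish in shift 4

Checking: cut(shift 2) before polish(shift 4); anneal(shift 3) before press(shift 5); grind(shift 6) != anneal(shift 3); mill(shift 1) != grind(shift 6); polish=shift 4 in [shift 2,shift 6]; anneal=shift 3 in [shift 3,shift 5]; mill=shift 1 in [shift 1,shift 2]; press=shift 5 in [shift 5,shift 8]; cut=shift 2 in [shift 2,shift 6]; max 1 per shift (cap 1).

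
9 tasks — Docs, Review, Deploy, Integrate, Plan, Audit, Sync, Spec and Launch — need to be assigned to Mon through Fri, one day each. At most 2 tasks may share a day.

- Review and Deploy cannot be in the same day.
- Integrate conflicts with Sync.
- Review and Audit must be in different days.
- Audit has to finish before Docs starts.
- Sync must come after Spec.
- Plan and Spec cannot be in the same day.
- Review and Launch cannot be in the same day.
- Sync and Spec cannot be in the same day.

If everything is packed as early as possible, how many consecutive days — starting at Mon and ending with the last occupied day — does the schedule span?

5

The precedence chain requires at least 2 distinct days.
With at most 2 per day and 9 tasks, at least 5 days are needed.
5 works (last occupied day: Fri): for example Deploy in Thu; Integrate in Wed; Spec in Mon; Launch in Fri; Docs in Tue; Sync in Tue; Review in Wed; Audit in Mon; Plan in Thu.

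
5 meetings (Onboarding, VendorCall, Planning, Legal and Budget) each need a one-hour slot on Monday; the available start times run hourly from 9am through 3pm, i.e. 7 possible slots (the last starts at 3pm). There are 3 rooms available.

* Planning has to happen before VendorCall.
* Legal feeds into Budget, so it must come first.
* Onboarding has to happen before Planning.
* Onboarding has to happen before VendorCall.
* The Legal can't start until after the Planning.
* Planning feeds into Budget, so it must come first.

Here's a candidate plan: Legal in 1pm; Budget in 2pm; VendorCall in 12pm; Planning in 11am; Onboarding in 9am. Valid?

Planning feeds into Budget, so it must come first — holds.
Onboarding has to happen before Planning — holds.
The Legal can't start until after the Planning — holds.
Legal feeds into Budget, so it must come first — holds.
There are 3 rooms available — holds.
Planning has to happen before VendorCall — holds.
Onboarding has to happen before VendorCall — holds.

Yes, all constraints hold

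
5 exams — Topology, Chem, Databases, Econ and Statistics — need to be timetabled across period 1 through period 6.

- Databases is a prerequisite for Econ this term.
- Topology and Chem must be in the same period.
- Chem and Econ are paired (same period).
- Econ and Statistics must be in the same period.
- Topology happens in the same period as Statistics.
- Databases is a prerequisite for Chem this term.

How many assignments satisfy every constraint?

Splitting on Topology: it can be period 2 (1), period 3 (2), period 4 (3), period 5 (4), period 6 (5). Listing each branch's schedules as (Chem, Databases, Econ, Statistics) by period number:
Topology=period 2: (2,1,2,2) — 1.
Topology=period 3: (3,1,3,3) (3,2,3,3) — 2.
Topology=period 4: (4,1,4,4) (4,2,4,4) (4,3,4,4) — 3.
Topology=period 5: (5,1,5,5) (5,2,5,5) (5,3,5,5) (5,4,5,5) — 4.
Topology=period 6: (6,1,6,6) (6,2,6,6) (6,3,6,6) (6,4,6,6) (6,5,6,6) — 5.
Summing: 1 + 2 + 3 + 4 + 5 = 15.

15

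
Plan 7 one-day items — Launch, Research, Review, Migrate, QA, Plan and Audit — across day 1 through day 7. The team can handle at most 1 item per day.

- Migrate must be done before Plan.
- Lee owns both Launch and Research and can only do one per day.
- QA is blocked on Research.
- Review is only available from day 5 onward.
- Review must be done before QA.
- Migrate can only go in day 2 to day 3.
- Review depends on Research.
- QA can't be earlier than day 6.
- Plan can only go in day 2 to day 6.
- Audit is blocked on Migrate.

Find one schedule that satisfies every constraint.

QA -> day 6; Launch -> day 7; Migrate -> day 2; Review -> day 5; Audit -> day 4; Plan -> day 3; Research -> day 1

Checking: Review(day 5) before QA(day 6); Migrate(day 2) before Audit(day 4); Research(day 1) before QA(day 6); Migrate(day 2) before Plan(day 3); Research(day 1) before Review(day 5); Launch(day 7) != Research(day 1); Migrate=day 2 in [day 2,day 3]; Review=day 5 in [day 5,day 7]; QA=day 6 in [day 6,day 7]; Plan=day 3 in [day 2,day 6]; max 1 per day (cap 1).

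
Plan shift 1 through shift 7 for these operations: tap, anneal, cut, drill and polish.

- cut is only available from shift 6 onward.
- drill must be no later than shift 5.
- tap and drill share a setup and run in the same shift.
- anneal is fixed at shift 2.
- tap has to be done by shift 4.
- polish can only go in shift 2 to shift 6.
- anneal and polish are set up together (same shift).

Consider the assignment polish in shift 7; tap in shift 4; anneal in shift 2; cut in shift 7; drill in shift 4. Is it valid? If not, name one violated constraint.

polish can only go in shift 2 to shift 6 — violated.
drill must be no later than shift 5 — holds.
tap has to be done by shift 4 — holds.
cut is only available from shift 6 onward — holds.
anneal is fixed at shift 2 — holds.
anneal and polish are set up together (same shift) — violated.
tap and drill share a setup and run in the same shift — holds.

Invalid. polish can only go in shift 2 to shift 6.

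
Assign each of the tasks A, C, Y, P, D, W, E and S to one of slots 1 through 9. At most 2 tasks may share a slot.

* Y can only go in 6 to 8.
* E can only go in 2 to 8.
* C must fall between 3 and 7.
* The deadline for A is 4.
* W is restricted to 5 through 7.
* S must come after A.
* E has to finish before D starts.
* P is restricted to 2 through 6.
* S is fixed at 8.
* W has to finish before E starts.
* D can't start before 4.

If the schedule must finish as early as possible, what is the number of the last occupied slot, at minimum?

The precedence chain requires at least 3 distinct slots.
With at most 2 per slot and 8 tasks, at least 4 slots are needed.
S can't be placed before 8, so the schedule must run through at least slot 8.
8 works (last occupied slot: 8): for example E -> 6; S -> 8; C -> 3; P -> 2; A -> 1; D -> 7; W -> 5; Y -> 6.

slot 8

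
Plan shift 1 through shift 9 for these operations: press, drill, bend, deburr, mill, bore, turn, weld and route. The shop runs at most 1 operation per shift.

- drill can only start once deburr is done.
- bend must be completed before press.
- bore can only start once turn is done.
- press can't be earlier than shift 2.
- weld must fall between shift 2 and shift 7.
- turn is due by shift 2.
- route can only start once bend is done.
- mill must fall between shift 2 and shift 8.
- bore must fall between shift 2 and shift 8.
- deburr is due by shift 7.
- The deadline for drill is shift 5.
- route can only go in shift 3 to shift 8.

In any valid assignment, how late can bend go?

Downstream work caps bend at shift 7.
bend at shift 7 is achievable: bore in shift 5; press in shift 9; route in shift 8; bend in shift 7; mill in shift 6; deburr in shift 2; turn in shift 1; drill in shift 3; weld in shift 4.

shift 7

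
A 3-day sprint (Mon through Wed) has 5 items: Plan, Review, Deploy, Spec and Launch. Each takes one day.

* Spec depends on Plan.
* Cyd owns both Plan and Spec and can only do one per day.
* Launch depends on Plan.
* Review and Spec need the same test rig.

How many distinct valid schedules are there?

30

Splitting on Plan: it can be Mon (24), Tue (6). Listing each branch's schedules as (Review, Deploy, Spec, Launch):
Plan=Mon: (Mon,Mon,Tue,Tue) (Mon,Mon,Tue,Wed) (Mon,Mon,Wed,Tue) (Mon,Mon,Wed,Wed) (Mon,Tue,Tue,Tue) (Mon,Tue,Tue,Wed) (Mon,Tue,Wed,Tue) (Mon,Tue,Wed,Wed) (Mon,Wed,Tue,Tue) (Mon,Wed,Tue,Wed) (Mon,Wed,Wed,Tue) (Mon,Wed,Wed,Wed) (Tue,Mon,Wed,Tue) (Tue,Mon,Wed,Wed) (Tue,Tue,Wed,Tue) (Tue,Tue,Wed,Wed) (Tue,Wed,Wed,Tue) (Tue,Wed,Wed,Wed) (Wed,Mon,Tue,Tue) (Wed,Mon,Tue,Wed) (Wed,Tue,Tue,Tue) (Wed,Tue,Tue,Wed) (Wed,Wed,Tue,Tue) (Wed,Wed,Tue,Wed) — 24.
Plan=Tue: (Mon,Mon,Wed,Wed) (Mon,Tue,Wed,Wed) (Mon,Wed,Wed,Wed) (Tue,Mon,Wed,Wed) (Tue,Tue,Wed,Wed) (Tue,Wed,Wed,Wed) — 6.
Summing: 24 + 6 = 30.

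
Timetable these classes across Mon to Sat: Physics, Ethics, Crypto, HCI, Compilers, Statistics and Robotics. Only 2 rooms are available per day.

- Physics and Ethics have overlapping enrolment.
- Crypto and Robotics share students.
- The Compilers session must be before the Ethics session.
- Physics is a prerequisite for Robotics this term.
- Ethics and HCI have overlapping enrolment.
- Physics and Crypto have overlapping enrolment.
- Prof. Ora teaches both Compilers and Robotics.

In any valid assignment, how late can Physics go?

Downstream work caps Physics at Fri.
Physics at Fri is achievable: Robotics=Sat, Crypto=Mon, HCI=Wed, Physics=Fri, Statistics=Tue, Compilers=Mon, Ethics=Tue.

Fri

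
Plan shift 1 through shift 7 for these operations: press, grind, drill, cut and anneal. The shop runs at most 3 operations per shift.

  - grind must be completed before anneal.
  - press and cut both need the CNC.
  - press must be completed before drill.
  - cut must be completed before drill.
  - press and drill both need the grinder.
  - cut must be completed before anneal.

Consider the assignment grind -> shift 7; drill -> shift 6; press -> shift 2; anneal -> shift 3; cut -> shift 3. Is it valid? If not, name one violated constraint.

Invalid. grind must be completed before anneal.

press and cut both need the CNC — holds.
press and drill both need the grinder — holds.
The shop runs at most 3 operations per shift — holds.
press must be completed before drill — holds.
grind must be completed before anneal — violated.
cut must be completed before anneal — violated.
cut must be completed before drill — holds.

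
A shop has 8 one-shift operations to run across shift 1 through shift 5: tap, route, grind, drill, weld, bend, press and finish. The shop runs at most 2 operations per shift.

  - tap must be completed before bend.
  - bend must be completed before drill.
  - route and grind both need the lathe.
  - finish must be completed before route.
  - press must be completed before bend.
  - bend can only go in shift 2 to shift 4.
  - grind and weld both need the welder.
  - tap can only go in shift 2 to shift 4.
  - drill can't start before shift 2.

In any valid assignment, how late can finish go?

Downstream work caps finish at shift 4.
finish at shift 4 is achievable: tap in shift 2; bend in shift 3; weld in shift 2; grind in shift 1; route in shift 5; drill in shift 4; press in shift 1; finish in shift 4.

shift 4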